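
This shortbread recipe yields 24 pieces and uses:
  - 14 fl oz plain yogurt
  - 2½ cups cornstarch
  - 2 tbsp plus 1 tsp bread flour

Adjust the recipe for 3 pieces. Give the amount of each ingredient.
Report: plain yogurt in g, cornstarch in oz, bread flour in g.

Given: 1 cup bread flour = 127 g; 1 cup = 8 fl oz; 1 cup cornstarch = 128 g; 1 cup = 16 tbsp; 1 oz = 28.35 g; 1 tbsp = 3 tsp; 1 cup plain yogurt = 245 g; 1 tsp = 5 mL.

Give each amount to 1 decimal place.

plain yogurt: 53.6 g; cornstarch: 1.4 oz; bread flour: 2.3 g

Scaling factor: 3/24 = 1/8 = 0.125.
plain yogurt: 14 fl oz × 1/8 ÷ 8 fl oz/cup × 245 g/cup ≈ 53.6 g
cornstarch: 2.5 cup × 1/8 × 128 g/cup ÷ 28.35 g/oz ≈ 1.4 oz
bread flour: (2 tbsp + 1 tsp = 7/3 tbsp) × 1/8 ÷ 16 tbsp/cup × 127 g/cup ≈ 2.3 g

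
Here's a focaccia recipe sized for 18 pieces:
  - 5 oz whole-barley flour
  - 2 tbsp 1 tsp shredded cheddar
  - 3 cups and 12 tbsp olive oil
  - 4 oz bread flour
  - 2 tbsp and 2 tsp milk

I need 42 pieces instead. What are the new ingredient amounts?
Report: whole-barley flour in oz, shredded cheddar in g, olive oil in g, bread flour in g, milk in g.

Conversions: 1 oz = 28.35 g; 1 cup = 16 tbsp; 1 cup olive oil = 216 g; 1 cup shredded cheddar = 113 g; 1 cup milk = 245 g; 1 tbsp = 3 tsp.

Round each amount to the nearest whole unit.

Scaling factor: 42/18 = 7/3.
whole-barley flour: 5 oz × 7/3 ≈ 12 oz
shredded cheddar: (2 tbsp + 1 tsp = 7/3 tbsp) × 7/3 ÷ 16 tbsp/cup × 113 g/cup ≈ 38 g
olive oil: (3 cup + 12 tbsp = 3.75 cup) × 7/3 × 216 g/cup = 1890 g
bread flour: 4 oz × 7/3 × 28.35 g/oz ≈ 265 g
milk: (2 tbsp + 2 tsp = 8/3 tbsp) × 7/3 ÷ 16 tbsp/cup × 245 g/cup ≈ 95 g

whole-barley flour: 12 oz; shredded cheddar: 38 g; olive oil: 1890 g; bread flour: 265 g; milk: 95 g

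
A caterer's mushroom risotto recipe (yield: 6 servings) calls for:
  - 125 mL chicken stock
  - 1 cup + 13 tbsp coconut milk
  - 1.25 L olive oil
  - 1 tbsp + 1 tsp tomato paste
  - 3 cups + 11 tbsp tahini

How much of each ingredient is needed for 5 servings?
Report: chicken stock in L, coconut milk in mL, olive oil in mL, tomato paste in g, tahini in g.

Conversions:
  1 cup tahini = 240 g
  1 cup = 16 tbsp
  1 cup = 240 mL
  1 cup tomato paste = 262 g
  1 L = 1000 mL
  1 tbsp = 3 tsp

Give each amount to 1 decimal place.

Scaling factor: 5/6.
chicken stock: 125 mL × 5/6 ÷ 1000 mL/L ≈ 0.1 L
coconut milk: (1 cup + 13 tbsp = 1.8125 cup) × 5/6 × 240 mL/cup = 362.5 mL
olive oil: 1.25 L × 5/6 × 1000 mL/L ≈ 1041.7 mL
tomato paste: (1 tbsp + 1 tsp = 4/3 tbsp) × 5/6 ÷ 16 tbsp/cup × 262 g/cup ≈ 18.2 g
tahini: (3 cup + 11 tbsp = 3.6875 cup) × 5/6 × 240 g/cup = 737.5 g

chicken stock: 0.1 L; coconut milk: 362.5 mL; olive oil: 1041.7 mL; tomato paste: 18.2 g; tahini: 737.5 g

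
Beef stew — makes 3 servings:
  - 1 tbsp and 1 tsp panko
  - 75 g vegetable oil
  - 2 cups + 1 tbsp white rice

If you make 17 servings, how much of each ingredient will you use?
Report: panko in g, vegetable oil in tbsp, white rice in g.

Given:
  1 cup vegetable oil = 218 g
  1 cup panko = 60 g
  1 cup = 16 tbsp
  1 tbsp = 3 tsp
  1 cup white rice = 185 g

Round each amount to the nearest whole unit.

panko: 28 g; vegetable oil: 31 tbsp; white rice: 2162 g

Scaling factor: 17/3.
panko: (1 tbsp + 1 tsp = 4/3 tbsp) × 17/3 ÷ 16 tbsp/cup × 60 g/cup ≈ 28 g
vegetable oil: 75 g × 17/3 ÷ 218 g/cup × 16 tbsp/cup ≈ 31 tbsp
white rice: (2 cup + 1 tbsp = 2.0625 cup) × 17/3 × 185 g/cup ≈ 2162 g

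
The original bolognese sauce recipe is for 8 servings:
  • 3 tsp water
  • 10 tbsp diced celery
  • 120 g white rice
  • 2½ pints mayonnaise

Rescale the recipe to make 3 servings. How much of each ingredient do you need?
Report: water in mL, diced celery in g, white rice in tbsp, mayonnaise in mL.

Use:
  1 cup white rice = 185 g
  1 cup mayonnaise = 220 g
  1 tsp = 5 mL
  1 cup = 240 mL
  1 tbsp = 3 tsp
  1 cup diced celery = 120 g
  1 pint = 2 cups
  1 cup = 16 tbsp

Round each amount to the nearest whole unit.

Scaling factor: 3/8 = 0.375.
water: 3 tsp × 3/8 × 5 mL/tsp ≈ 6 mL
diced celery: 10 tbsp × 3/8 ÷ 16 tbsp/cup × 120 g/cup ≈ 28 g
white rice: 120 g × 3/8 ÷ 185 g/cup × 16 tbsp/cup ≈ 4 tbsp
mayonnaise: 2.5 pint × 3/8 × 2 cup/pint × 240 mL/cup = 450 mL

water: 6 mL; diced celery: 28 g; white rice: 4 tbsp; mayonnaise: 450 mL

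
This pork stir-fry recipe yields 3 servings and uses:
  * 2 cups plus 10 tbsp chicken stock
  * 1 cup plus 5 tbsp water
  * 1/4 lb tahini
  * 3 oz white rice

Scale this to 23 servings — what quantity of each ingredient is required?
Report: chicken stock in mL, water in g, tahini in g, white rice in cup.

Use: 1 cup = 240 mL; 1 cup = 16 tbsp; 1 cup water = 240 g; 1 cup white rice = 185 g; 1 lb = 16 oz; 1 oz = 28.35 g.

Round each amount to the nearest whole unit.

chicken stock: 4830 mL; water: 2415 g; tahini: 869 g; white rice: 4 cup

Scaling factor: 23/3.
chicken stock: (2 cup + 10 tbsp = 2.625 cup) × 23/3 × 240 mL/cup = 4830 mL
water: (1 cup + 5 tbsp = 1.3125 cup) × 23/3 × 240 g/cup = 2415 g
tahini: 0.25 lb × 23/3 × 16 oz/lb × 28.35 g/oz ≈ 869 g
white rice: 3 oz × 23/3 × 28.35 g/oz ÷ 185 g/cup ≈ 4 cup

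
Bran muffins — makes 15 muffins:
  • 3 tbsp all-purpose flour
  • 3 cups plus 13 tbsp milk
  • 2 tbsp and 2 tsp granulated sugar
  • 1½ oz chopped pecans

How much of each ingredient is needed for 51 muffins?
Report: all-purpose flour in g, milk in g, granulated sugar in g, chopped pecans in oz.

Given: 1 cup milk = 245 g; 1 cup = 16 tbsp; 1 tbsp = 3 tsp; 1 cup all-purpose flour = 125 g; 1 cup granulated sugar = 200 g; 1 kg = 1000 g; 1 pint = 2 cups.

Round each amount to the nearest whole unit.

all-purpose flour: 80 g; milk: 3176 g; granulated sugar: 113 g; chopped pecans: 5 oz

Scaling factor: 51/15 = 17/5 = 3.4.
all-purpose flour: 3 tbsp × 17/5 ÷ 16 tbsp/cup × 125 g/cup ≈ 80 g
milk: (3 cup + 13 tbsp = 3.8125 cup) × 17/5 × 245 g/cup ≈ 3176 g
granulated sugar: (2 tbsp + 2 tsp = 8/3 tbsp) × 17/5 ÷ 16 tbsp/cup × 200 g/cup ≈ 113 g
chopped pecans: 1.5 oz × 17/5 ≈ 5 oz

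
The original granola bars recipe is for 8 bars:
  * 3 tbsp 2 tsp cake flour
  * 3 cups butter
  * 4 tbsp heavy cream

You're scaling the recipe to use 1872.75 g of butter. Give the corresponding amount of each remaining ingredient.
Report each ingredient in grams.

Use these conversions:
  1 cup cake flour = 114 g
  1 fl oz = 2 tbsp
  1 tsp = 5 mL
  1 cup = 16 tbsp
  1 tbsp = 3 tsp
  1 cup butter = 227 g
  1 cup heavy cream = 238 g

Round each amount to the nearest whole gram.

cake flour: 72 g; heavy cream: 164 g

The original recipe has 681 g of butter, so the scaling factor is 1872.75 ÷ 681 = 11/4 = 2.75.
cake flour: (3 tbsp + 2 tsp = 11/3 tbsp) × 11/4 ÷ 16 tbsp/cup × 114 g/cup ≈ 72 g
heavy cream: 4 tbsp × 11/4 ÷ 16 tbsp/cup × 238 g/cup ≈ 164 g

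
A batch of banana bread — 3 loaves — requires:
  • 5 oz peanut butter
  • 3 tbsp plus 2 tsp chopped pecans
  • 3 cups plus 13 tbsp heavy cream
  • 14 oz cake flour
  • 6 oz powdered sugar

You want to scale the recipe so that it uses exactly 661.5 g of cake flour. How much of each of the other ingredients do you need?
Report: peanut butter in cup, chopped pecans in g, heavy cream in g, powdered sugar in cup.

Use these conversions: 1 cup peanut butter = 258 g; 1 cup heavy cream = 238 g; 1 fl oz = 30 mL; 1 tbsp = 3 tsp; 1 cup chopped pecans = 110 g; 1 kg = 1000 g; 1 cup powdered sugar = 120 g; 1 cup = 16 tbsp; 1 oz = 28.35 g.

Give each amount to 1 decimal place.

peanut butter: 0.9 cup; chopped pecans: 42.0 g; heavy cream: 1512.3 g; powdered sugar: 2.4 cup

The original recipe has 396.9 g of cake flour, so the scaling factor is 661.5 ÷ 396.9 = 5/3.
peanut butter: 5 oz × 5/3 × 28.35 g/oz ÷ 258 g/cup ≈ 0.9 cup
chopped pecans: (3 tbsp + 2 tsp = 11/3 tbsp) × 5/3 ÷ 16 tbsp/cup × 110 g/cup ≈ 42.0 g
heavy cream: (3 cup + 13 tbsp = 3.8125 cup) × 5/3 × 238 g/cup ≈ 1512.3 g
powdered sugar: 6 oz × 5/3 × 28.35 g/oz ÷ 120 g/cup ≈ 2.4 cup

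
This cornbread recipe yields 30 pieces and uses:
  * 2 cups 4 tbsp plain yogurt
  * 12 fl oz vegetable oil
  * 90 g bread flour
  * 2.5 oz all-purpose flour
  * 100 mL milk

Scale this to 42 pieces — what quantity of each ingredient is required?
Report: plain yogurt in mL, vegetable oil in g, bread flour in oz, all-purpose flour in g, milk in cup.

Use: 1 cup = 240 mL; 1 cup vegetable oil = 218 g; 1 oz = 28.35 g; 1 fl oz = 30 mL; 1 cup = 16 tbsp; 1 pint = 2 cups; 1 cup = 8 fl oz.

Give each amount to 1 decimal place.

Scaling factor: 42/30 = 7/5 = 1.4.
plain yogurt: (2 cup + 4 tbsp = 2.25 cup) × 7/5 × 240 mL/cup = 756.0 mL
vegetable oil: 12 fl oz × 7/5 ÷ 8 fl oz/cup × 218 g/cup = 457.8 g
bread flour: 90 g × 7/5 ÷ 28.35 g/oz ≈ 4.4 oz
all-purpose flour: 2.5 oz × 7/5 × 28.35 g/oz ≈ 99.2 g
milk: 100 mL × 7/5 ÷ 240 mL/cup ≈ 0.6 cup

plain yogurt: 756.0 mL; vegetable oil: 457.8 g; bread flour: 4.4 oz; all-purpose flour: 99.2 g; milk: 0.6 cup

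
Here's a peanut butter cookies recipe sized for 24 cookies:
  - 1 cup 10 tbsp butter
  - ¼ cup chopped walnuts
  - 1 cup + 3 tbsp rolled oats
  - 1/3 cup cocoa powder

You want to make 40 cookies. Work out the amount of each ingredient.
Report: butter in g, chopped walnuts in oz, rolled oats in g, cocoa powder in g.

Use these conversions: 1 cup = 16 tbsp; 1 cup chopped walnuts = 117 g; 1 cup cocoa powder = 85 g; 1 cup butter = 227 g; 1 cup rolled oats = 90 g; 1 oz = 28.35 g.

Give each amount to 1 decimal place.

butter: 614.8 g; chopped walnuts: 1.7 oz; rolled oats: 178.1 g; cocoa powder: 47.2 g

Scaling factor: 40/24 = 5/3.
butter: (1 cup + 10 tbsp = 1.625 cup) × 5/3 × 227 g/cup ≈ 614.8 g
chopped walnuts: 0.25 cup × 5/3 × 117 g/cup ÷ 28.35 g/oz ≈ 1.7 oz
rolled oats: (1 cup + 3 tbsp = 1.1875 cup) × 5/3 × 90 g/cup ≈ 178.1 g
cocoa powder: 1/3 cup × 5/3 × 85 g/cup ≈ 47.2 g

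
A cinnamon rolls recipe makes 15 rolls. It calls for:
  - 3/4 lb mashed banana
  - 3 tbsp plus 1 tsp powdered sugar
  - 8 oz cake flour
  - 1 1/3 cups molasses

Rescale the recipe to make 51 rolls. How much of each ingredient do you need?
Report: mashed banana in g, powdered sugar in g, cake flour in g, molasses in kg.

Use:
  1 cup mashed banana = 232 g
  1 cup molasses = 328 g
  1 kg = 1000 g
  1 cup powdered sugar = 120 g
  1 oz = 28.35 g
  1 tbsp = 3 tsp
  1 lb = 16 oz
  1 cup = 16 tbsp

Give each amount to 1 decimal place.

Scaling factor: 51/15 = 17/5 = 3.4.
mashed banana: 0.75 lb × 17/5 × 16 oz/lb × 28.35 g/oz ≈ 1156.7 g
powdered sugar: (3 tbsp + 1 tsp = 10/3 tbsp) × 17/5 ÷ 16 tbsp/cup × 120 g/cup = 85.0 g
cake flour: 8 oz × 17/5 × 28.35 g/oz ≈ 771.1 g
molasses: 4/3 cup × 17/5 × 328 g/cup ÷ 1000 g/kg ≈ 1.5 kg

mashed banana: 1156.7 g; powdered sugar: 85.0 g; cake flour: 771.1 g; molasses: 1.5 kg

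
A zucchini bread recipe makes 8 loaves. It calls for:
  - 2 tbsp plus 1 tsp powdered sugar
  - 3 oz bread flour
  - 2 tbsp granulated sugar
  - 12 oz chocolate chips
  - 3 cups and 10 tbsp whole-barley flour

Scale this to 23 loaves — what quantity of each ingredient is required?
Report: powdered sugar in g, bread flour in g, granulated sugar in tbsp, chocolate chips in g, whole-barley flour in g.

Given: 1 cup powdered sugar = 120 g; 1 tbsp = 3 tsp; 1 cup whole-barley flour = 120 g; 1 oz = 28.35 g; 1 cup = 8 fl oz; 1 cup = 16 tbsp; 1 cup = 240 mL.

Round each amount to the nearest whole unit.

Scaling factor: 23/8 = 2.875.
powdered sugar: (2 tbsp + 1 tsp = 7/3 tbsp) × 23/8 ÷ 16 tbsp/cup × 120 g/cup ≈ 50 g
bread flour: 3 oz × 23/8 × 28.35 g/oz ≈ 245 g
granulated sugar: 2 tbsp × 23/8 ≈ 6 tbsp
chocolate chips: 12 oz × 23/8 × 28.35 g/oz ≈ 978 g
whole-barley flour: (3 cup + 10 tbsp = 3.625 cup) × 23/8 × 120 g/cup ≈ 1251 g

powdered sugar: 50 g; bread flour: 245 g; granulated sugar: 6 tbsp; chocolate chips: 978 g; whole-barley flour: 1251 g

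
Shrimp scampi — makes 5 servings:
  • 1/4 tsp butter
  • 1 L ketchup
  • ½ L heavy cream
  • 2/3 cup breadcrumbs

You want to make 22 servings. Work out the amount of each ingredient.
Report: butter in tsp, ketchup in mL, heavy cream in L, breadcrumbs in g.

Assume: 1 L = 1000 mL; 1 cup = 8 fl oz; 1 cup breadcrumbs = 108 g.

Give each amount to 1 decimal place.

Scaling factor: 22/5 = 4.4.
butter: 0.25 tsp × 22/5 = 1.1 tsp
ketchup: 1 L × 22/5 × 1000 mL/L = 4400.0 mL
heavy cream: 0.5 L × 22/5 = 2.2 L
breadcrumbs: 2/3 cup × 22/5 × 108 g/cup = 316.8 g

butter: 1.1 tsp; ketchup: 4400.0 mL; heavy cream: 2.2 L; breadcrumbs: 316.8 g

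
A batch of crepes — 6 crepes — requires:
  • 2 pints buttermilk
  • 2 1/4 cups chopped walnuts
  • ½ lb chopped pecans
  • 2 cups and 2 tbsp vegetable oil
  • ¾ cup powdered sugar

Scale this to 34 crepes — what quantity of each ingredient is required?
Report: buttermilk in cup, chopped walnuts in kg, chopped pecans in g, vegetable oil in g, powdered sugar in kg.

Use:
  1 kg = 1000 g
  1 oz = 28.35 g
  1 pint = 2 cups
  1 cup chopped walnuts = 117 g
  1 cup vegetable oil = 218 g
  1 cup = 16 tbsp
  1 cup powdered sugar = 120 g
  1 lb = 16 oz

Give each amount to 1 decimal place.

buttermilk: 22.7 cup; chopped walnuts: 1.5 kg; chopped pecans: 1285.2 g; vegetable oil: 2625.1 g; powdered sugar: 0.5 kg

Scaling factor: 34/6 = 17/3.
buttermilk: 2 pint × 17/3 × 2 cup/pint ≈ 22.7 cup
chopped walnuts: 2.25 cup × 17/3 × 117 g/cup ÷ 1000 g/kg ≈ 1.5 kg
chopped pecans: 0.5 lb × 17/3 × 16 oz/lb × 28.35 g/oz = 1285.2 g
vegetable oil: (2 cup + 2 tbsp = 2.125 cup) × 17/3 × 218 g/cup ≈ 2625.1 g
powdered sugar: 0.75 cup × 17/3 × 120 g/cup ÷ 1000 g/kg ≈ 0.5 kg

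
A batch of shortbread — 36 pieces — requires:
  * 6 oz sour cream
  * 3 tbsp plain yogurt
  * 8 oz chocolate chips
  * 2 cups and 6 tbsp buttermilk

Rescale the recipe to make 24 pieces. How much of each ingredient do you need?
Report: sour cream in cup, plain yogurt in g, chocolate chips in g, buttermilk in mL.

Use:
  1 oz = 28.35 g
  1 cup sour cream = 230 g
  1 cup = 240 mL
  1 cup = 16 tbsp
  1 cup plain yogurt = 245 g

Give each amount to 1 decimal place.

Scaling factor: 24/36 = 2/3.
sour cream: 6 oz × 2/3 × 28.35 g/oz ÷ 230 g/cup ≈ 0.5 cup
plain yogurt: 3 tbsp × 2/3 ÷ 16 tbsp/cup × 245 g/cup ≈ 30.6 g
chocolate chips: 8 oz × 2/3 × 28.35 g/oz = 151.2 g
buttermilk: (2 cup + 6 tbsp = 2.375 cup) × 2/3 × 240 mL/cup = 380.0 mL

sour cream: 0.5 cup; plain yogurt: 30.6 g; chocolate chips: 151.2 g; buttermilk: 380.0 mL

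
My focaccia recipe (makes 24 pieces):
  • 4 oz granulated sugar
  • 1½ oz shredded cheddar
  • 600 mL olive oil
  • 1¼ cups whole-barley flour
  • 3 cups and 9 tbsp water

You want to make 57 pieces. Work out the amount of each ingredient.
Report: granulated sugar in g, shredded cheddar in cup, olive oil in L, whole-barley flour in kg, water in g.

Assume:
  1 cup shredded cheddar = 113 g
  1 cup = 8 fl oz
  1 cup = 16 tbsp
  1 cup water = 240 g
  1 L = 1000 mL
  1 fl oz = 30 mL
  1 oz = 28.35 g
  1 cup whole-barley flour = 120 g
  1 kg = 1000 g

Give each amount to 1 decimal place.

granulated sugar: 269.3 g; shredded cheddar: 0.9 cup; olive oil: 1.4 L; whole-barley flour: 0.4 kg; water: 2030.6 g

Scaling factor: 57/24 = 19/8 = 2.375.
granulated sugar: 4 oz × 19/8 × 28.35 g/oz ≈ 269.3 g
shredded cheddar: 1.5 oz × 19/8 × 28.35 g/oz ÷ 113 g/cup ≈ 0.9 cup
olive oil: 600 mL × 19/8 ÷ 1000 mL/L ≈ 1.4 L
whole-barley flour: 1.25 cup × 19/8 × 120 g/cup ÷ 1000 g/kg ≈ 0.4 kg
water: (3 cup + 9 tbsp = 3.5625 cup) × 19/8 × 240 g/cup ≈ 2030.6 g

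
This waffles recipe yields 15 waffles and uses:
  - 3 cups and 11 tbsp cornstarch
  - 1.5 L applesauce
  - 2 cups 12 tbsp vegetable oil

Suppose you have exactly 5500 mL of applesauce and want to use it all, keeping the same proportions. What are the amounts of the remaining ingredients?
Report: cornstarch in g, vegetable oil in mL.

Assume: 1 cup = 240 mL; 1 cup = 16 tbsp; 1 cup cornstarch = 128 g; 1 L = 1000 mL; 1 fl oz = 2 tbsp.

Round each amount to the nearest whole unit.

The original recipe has 1500 mL of applesauce, so the scaling factor is 5500 ÷ 1500 = 11/3.
cornstarch: (3 cup + 11 tbsp = 3.6875 cup) × 11/3 × 128 g/cup ≈ 1731 g
vegetable oil: (2 cup + 12 tbsp = 2.75 cup) × 11/3 × 240 mL/cup = 2420 mL

cornstarch: 1731 g; vegetable oil: 2420 mL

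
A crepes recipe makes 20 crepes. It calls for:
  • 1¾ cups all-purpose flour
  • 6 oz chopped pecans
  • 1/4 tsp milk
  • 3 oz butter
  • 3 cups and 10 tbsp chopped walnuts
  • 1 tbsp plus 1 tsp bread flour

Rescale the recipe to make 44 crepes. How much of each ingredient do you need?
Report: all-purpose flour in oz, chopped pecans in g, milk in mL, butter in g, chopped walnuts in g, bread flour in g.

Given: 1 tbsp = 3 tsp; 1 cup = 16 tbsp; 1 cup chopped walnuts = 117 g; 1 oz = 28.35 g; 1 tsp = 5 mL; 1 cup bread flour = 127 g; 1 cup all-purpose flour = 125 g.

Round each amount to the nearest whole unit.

Scaling factor: 44/20 = 11/5 = 2.2.
all-purpose flour: 1.75 cup × 11/5 × 125 g/cup ÷ 28.35 g/oz ≈ 17 oz
chopped pecans: 6 oz × 11/5 × 28.35 g/oz ≈ 374 g
milk: 0.25 tsp × 11/5 × 5 mL/tsp ≈ 3 mL
butter: 3 oz × 11/5 × 28.35 g/oz ≈ 187 g
chopped walnuts: (3 cup + 10 tbsp = 3.625 cup) × 11/5 × 117 g/cup ≈ 933 g
bread flour: (1 tbsp + 1 tsp = 4/3 tbsp) × 11/5 ÷ 16 tbsp/cup × 127 g/cup ≈ 23 g

all-purpose flour: 17 oz; chopped pecans: 374 g; milk: 3 mL; butter: 187 g; chopped walnuts: 933 g; bread flour: 23 g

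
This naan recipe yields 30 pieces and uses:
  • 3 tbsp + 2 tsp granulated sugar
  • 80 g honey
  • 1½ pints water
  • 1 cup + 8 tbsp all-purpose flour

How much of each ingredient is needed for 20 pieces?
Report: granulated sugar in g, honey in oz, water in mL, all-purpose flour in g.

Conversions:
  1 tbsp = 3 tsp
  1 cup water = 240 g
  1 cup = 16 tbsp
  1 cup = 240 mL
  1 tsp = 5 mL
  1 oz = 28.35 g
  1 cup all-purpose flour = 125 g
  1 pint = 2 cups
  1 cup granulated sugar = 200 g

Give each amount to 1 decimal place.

granulated sugar: 30.6 g; honey: 1.9 oz; water: 480.0 mL; all-purpose flour: 125.0 g

Scaling factor: 20/30 = 2/3.
granulated sugar: (3 tbsp + 2 tsp = 11/3 tbsp) × 2/3 ÷ 16 tbsp/cup × 200 g/cup ≈ 30.6 g
honey: 80 g × 2/3 ÷ 28.35 g/oz ≈ 1.9 oz
water: 1.5 pint × 2/3 × 2 cup/pint × 240 mL/cup = 480.0 mL
all-purpose flour: (1 cup + 8 tbsp = 1.5 cup) × 2/3 × 125 g/cup = 125.0 g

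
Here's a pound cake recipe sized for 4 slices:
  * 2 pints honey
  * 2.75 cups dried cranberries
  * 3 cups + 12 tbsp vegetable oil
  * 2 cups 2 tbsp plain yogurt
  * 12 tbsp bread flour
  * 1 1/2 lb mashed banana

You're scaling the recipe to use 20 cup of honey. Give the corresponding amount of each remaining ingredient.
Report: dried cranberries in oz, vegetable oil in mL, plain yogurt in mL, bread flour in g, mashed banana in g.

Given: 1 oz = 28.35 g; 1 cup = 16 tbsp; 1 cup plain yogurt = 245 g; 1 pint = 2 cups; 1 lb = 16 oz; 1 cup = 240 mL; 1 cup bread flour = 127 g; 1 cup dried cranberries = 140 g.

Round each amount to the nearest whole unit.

dried cranberries: 68 oz; vegetable oil: 4500 mL; plain yogurt: 2550 mL; bread flour: 476 g; mashed banana: 3402 g

The original recipe has 4 cup of honey, so the scaling factor is 20 ÷ 4 = 5.
dried cranberries: 2.75 cup × 5 × 140 g/cup ÷ 28.35 g/oz ≈ 68 oz
vegetable oil: (3 cup + 12 tbsp = 3.75 cup) × 5 × 240 mL/cup = 4500 mL
plain yogurt: (2 cup + 2 tbsp = 2.125 cup) × 5 × 240 mL/cup = 2550 mL
bread flour: 12 tbsp × 5 ÷ 16 tbsp/cup × 127 g/cup ≈ 476 g
mashed banana: 1.5 lb × 5 × 16 oz/lb × 28.35 g/oz = 3402 g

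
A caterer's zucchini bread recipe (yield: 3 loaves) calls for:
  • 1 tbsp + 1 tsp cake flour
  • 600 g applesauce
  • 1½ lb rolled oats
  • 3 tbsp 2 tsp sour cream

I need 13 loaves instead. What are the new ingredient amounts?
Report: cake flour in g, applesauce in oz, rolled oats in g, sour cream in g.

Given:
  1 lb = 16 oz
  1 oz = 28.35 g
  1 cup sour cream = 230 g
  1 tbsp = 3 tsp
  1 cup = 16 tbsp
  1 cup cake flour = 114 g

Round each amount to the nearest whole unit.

Scaling factor: 13/3.
cake flour: (1 tbsp + 1 tsp = 4/3 tbsp) × 13/3 ÷ 16 tbsp/cup × 114 g/cup ≈ 41 g
applesauce: 600 g × 13/3 ÷ 28.35 g/oz ≈ 92 oz
rolled oats: 1.5 lb × 13/3 × 16 oz/lb × 28.35 g/oz ≈ 2948 g
sour cream: (3 tbsp + 2 tsp = 11/3 tbsp) × 13/3 ÷ 16 tbsp/cup × 230 g/cup ≈ 228 g

cake flour: 41 g; applesauce: 92 oz; rolled oats: 2948 g; sour cream: 228 g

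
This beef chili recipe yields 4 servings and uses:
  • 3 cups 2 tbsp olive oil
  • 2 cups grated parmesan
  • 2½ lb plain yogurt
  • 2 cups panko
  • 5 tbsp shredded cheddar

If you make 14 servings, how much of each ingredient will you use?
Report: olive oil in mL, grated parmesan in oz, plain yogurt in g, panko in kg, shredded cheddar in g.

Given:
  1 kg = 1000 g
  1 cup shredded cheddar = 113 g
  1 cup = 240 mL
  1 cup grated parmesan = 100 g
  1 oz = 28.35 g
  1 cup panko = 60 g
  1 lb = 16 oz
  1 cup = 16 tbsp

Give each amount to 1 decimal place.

Scaling factor: 14/4 = 7/2 = 3.5.
olive oil: (3 cup + 2 tbsp = 3.125 cup) × 7/2 × 240 mL/cup = 2625.0 mL
grated parmesan: 2 cup × 7/2 × 100 g/cup ÷ 28.35 g/oz ≈ 24.7 oz
plain yogurt: 2.5 lb × 7/2 × 16 oz/lb × 28.35 g/oz = 3969.0 g
panko: 2 cup × 7/2 × 60 g/cup ÷ 1000 g/kg ≈ 0.4 kg
shredded cheddar: 5 tbsp × 7/2 ÷ 16 tbsp/cup × 113 g/cup ≈ 123.6 g

olive oil: 2625.0 mL; grated parmesan: 24.7 oz; plain yogurt: 3969.0 g; panko: 0.4 kg; shredded cheddar: 123.6 g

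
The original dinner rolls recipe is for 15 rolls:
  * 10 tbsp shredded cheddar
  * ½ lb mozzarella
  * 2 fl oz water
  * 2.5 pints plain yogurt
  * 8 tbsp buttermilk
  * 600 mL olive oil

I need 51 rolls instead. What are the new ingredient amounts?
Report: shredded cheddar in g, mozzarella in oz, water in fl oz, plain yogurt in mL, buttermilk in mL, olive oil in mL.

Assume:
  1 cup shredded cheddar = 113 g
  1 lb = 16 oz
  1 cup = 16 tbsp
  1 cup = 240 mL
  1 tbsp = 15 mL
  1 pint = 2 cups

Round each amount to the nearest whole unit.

shredded cheddar: 240 g; mozzarella: 27 oz; water: 7 fl oz; plain yogurt: 4080 mL; buttermilk: 408 mL; olive oil: 2040 mL

Scaling factor: 51/15 = 17/5 = 3.4.
shredded cheddar: 10 tbsp × 17/5 ÷ 16 tbsp/cup × 113 g/cup ≈ 240 g
mozzarella: 0.5 lb × 17/5 × 16 oz/lb ≈ 27 oz
water: 2 fl oz × 17/5 ≈ 7 fl oz
plain yogurt: 2.5 pint × 17/5 × 2 cup/pint × 240 mL/cup = 4080 mL
buttermilk: 8 tbsp × 17/5 × 15 mL/tbsp = 408 mL
olive oil: 600 mL × 17/5 = 2040 mL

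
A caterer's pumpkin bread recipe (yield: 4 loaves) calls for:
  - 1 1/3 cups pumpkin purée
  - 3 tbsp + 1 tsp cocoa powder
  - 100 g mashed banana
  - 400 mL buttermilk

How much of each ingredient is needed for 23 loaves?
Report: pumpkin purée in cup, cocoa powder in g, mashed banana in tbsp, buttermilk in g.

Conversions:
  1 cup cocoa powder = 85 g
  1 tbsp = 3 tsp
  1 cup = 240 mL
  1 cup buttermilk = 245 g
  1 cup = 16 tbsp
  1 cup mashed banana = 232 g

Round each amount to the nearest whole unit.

pumpkin purée: 8 cup; cocoa powder: 102 g; mashed banana: 40 tbsp; buttermilk: 2348 g

Scaling factor: 23/4 = 5.75.
pumpkin purée: 4/3 cup × 23/4 ≈ 8 cup
cocoa powder: (3 tbsp + 1 tsp = 10/3 tbsp) × 23/4 ÷ 16 tbsp/cup × 85 g/cup ≈ 102 g
mashed banana: 100 g × 23/4 ÷ 232 g/cup × 16 tbsp/cup ≈ 40 tbsp
buttermilk: 400 mL × 23/4 ÷ 240 mL/cup × 245 g/cup ≈ 2348 g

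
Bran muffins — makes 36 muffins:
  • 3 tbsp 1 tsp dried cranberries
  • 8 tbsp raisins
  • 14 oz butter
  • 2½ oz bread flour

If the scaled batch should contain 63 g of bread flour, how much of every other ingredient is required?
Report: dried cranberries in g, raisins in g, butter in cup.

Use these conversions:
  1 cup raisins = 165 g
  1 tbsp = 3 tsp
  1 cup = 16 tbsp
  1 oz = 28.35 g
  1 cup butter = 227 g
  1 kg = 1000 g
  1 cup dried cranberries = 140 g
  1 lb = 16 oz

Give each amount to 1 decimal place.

The original recipe has 70.875 g of bread flour, so the scaling factor is 63 ÷ 70.875 = 8/9.
dried cranberries: (3 tbsp + 1 tsp = 10/3 tbsp) × 8/9 ÷ 16 tbsp/cup × 140 g/cup ≈ 25.9 g
raisins: 8 tbsp × 8/9 ÷ 16 tbsp/cup × 165 g/cup ≈ 73.3 g
butter: 14 oz × 8/9 × 28.35 g/oz ÷ 227 g/cup ≈ 1.6 cup

dried cranberries: 25.9 g; raisins: 73.3 g; butter: 1.6 cup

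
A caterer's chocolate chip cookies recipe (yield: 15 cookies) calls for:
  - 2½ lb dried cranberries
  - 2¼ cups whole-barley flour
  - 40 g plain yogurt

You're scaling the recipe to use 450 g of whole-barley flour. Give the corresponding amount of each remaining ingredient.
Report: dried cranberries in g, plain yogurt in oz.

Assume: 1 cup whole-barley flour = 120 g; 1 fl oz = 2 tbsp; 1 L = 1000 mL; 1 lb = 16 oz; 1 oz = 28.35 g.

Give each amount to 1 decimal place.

The original recipe has 270 g of whole-barley flour, so the scaling factor is 450 ÷ 270 = 5/3.
dried cranberries: 2.5 lb × 5/3 × 16 oz/lb × 28.35 g/oz = 1890.0 g
plain yogurt: 40 g × 5/3 ÷ 28.35 g/oz ≈ 2.4 oz

dried cranberries: 1890.0 g; plain yogurt: 2.4 oz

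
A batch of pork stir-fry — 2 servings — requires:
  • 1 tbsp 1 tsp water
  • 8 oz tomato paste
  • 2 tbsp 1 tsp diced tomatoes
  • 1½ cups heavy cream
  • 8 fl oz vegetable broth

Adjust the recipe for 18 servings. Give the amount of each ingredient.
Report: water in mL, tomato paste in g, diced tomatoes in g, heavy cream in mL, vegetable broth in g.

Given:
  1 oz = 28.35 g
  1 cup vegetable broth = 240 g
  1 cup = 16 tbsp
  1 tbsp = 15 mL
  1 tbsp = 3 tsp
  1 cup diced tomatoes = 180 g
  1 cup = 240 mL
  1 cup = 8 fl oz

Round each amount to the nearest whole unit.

Scaling factor: 18/2 = 9.
water: (1 tbsp + 1 tsp = 4/3 tbsp) × 9 × 15 mL/tbsp = 180 mL
tomato paste: 8 oz × 9 × 28.35 g/oz ≈ 2041 g
diced tomatoes: (2 tbsp + 1 tsp = 7/3 tbsp) × 9 ÷ 16 tbsp/cup × 180 g/cup ≈ 236 g
heavy cream: 1.5 cup × 9 × 240 mL/cup = 3240 mL
vegetable broth: 8 fl oz × 9 ÷ 8 fl oz/cup × 240 g/cup = 2160 g

water: 180 mL; tomato paste: 2041 g; diced tomatoes: 236 g; heavy cream: 3240 mL; vegetable broth: 2160 g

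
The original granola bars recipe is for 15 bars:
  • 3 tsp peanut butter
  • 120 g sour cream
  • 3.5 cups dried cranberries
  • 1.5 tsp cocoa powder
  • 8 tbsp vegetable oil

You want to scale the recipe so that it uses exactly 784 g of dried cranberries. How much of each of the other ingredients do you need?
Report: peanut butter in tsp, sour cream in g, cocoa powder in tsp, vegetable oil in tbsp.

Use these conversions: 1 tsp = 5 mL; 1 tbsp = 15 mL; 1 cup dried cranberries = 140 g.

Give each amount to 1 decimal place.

peanut butter: 4.8 tsp; sour cream: 192.0 g; cocoa powder: 2.4 tsp; vegetable oil: 12.8 tbsp

The original recipe has 490 g of dried cranberries, so the scaling factor is 784 ÷ 490 = 8/5 = 1.6.
peanut butter: 3 tsp × 8/5 = 4.8 tsp
sour cream: 120 g × 8/5 = 192.0 g
cocoa powder: 1.5 tsp × 8/5 = 2.4 tsp
vegetable oil: 8 tbsp × 8/5 = 12.8 tbsp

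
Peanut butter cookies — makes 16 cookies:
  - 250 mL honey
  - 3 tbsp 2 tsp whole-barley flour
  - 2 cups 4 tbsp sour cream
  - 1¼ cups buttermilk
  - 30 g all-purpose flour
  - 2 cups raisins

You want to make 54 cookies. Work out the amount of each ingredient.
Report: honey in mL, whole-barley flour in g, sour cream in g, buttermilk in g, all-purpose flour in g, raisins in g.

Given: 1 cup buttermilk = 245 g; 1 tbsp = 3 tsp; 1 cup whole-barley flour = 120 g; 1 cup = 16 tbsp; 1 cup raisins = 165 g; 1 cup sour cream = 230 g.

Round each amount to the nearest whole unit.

honey: 844 mL; whole-barley flour: 93 g; sour cream: 1747 g; buttermilk: 1034 g; all-purpose flour: 101 g; raisins: 1114 g

Scaling factor: 54/16 = 27/8 = 3.375.
honey: 250 mL × 27/8 ≈ 844 mL
whole-barley flour: (3 tbsp + 2 tsp = 11/3 tbsp) × 27/8 ÷ 16 tbsp/cup × 120 g/cup ≈ 93 g
sour cream: (2 cup + 4 tbsp = 2.25 cup) × 27/8 × 230 g/cup ≈ 1747 g
buttermilk: 1.25 cup × 27/8 × 245 g/cup ≈ 1034 g
all-purpose flour: 30 g × 27/8 ≈ 101 g
raisins: 2 cup × 27/8 × 165 g/cup ≈ 1114 g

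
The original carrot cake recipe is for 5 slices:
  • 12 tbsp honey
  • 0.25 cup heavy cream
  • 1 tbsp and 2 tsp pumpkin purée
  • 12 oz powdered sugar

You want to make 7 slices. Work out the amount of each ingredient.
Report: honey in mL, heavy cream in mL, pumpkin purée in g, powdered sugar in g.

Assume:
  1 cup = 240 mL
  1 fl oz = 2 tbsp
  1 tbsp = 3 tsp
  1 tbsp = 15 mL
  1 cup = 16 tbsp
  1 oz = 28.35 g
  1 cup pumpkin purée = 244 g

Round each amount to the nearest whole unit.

honey: 252 mL; heavy cream: 84 mL; pumpkin purée: 36 g; powdered sugar: 476 g

Scaling factor: 7/5 = 1.4.
honey: 12 tbsp × 7/5 × 15 mL/tbsp = 252 mL
heavy cream: 0.25 cup × 7/5 × 240 mL/cup = 84 mL
pumpkin purée: (1 tbsp + 2 tsp = 5/3 tbsp) × 7/5 ÷ 16 tbsp/cup × 244 g/cup ≈ 36 g
powdered sugar: 12 oz × 7/5 × 28.35 g/oz ≈ 476 g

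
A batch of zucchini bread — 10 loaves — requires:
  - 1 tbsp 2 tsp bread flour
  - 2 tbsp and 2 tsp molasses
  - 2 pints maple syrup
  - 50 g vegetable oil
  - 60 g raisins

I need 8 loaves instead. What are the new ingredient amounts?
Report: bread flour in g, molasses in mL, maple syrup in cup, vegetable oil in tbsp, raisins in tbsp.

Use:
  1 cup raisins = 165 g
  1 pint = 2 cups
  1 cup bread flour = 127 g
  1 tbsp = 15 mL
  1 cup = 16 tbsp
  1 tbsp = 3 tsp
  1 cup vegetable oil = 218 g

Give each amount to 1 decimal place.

Scaling factor: 8/10 = 4/5 = 0.8.
bread flour: (1 tbsp + 2 tsp = 5/3 tbsp) × 4/5 ÷ 16 tbsp/cup × 127 g/cup ≈ 10.6 g
molasses: (2 tbsp + 2 tsp = 8/3 tbsp) × 4/5 × 15 mL/tbsp = 32.0 mL
maple syrup: 2 pint × 4/5 × 2 cup/pint = 3.2 cup
vegetable oil: 50 g × 4/5 ÷ 218 g/cup × 16 tbsp/cup ≈ 2.9 tbsp
raisins: 60 g × 4/5 ÷ 165 g/cup × 16 tbsp/cup ≈ 4.7 tbsp

bread flour: 10.6 g; molasses: 32.0 mL; maple syrup: 3.2 cup; vegetable oil: 2.9 tbsp; raisins: 4.7 tbsp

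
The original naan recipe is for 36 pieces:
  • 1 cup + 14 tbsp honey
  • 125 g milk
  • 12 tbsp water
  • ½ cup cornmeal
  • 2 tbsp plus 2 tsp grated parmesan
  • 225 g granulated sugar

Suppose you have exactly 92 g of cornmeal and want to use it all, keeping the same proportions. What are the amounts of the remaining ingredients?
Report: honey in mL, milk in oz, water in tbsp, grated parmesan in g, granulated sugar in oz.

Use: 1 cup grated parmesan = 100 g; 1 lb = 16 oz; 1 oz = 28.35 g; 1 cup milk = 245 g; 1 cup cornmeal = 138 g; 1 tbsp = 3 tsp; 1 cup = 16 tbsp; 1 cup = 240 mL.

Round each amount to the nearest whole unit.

honey: 600 mL; milk: 6 oz; water: 16 tbsp; grated parmesan: 22 g; granulated sugar: 11 oz

The original recipe has 69 g of cornmeal, so the scaling factor is 92 ÷ 69 = 4/3.
honey: (1 cup + 14 tbsp = 1.875 cup) × 4/3 × 240 mL/cup = 600 mL
milk: 125 g × 4/3 ÷ 28.35 g/oz ≈ 6 oz
water: 12 tbsp × 4/3 = 16 tbsp
grated parmesan: (2 tbsp + 2 tsp = 8/3 tbsp) × 4/3 ÷ 16 tbsp/cup × 100 g/cup ≈ 22 g
granulated sugar: 225 g × 4/3 ÷ 28.35 g/oz ≈ 11 oz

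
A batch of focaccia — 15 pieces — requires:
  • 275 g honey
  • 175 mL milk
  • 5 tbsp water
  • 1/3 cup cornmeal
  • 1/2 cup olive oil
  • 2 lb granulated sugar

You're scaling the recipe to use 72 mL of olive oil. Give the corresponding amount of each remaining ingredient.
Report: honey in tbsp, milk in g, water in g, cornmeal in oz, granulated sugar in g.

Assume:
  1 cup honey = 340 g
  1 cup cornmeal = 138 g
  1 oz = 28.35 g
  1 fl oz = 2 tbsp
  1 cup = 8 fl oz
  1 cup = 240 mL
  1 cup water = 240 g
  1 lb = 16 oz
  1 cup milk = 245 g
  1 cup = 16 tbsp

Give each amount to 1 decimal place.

honey: 7.8 tbsp; milk: 107.2 g; water: 45.0 g; cornmeal: 1.0 oz; granulated sugar: 544.3 g

The original recipe has 120 mL of olive oil, so the scaling factor is 72 ÷ 120 = 3/5 = 0.6.
honey: 275 g × 3/5 ÷ 340 g/cup × 16 tbsp/cup ≈ 7.8 tbsp
milk: 175 mL × 3/5 ÷ 240 mL/cup × 245 g/cup ≈ 107.2 g
water: 5 tbsp × 3/5 ÷ 16 tbsp/cup × 240 g/cup = 45.0 g
cornmeal: 1/3 cup × 3/5 × 138 g/cup ÷ 28.35 g/oz ≈ 1.0 oz
granulated sugar: 2 lb × 3/5 × 16 oz/lb × 28.35 g/oz ≈ 544.3 g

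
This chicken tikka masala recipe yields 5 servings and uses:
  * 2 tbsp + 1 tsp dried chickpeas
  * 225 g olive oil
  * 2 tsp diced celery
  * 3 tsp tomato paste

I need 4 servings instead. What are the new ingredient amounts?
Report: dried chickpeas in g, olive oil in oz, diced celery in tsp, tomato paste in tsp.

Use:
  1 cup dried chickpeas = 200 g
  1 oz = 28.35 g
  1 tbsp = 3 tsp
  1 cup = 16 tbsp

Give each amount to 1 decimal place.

dried chickpeas: 23.3 g; olive oil: 6.3 oz; diced celery: 1.6 tsp; tomato paste: 2.4 tsp

Scaling factor: 4/5 = 0.8.
dried chickpeas: (2 tbsp + 1 tsp = 7/3 tbsp) × 4/5 ÷ 16 tbsp/cup × 200 g/cup ≈ 23.3 g
olive oil: 225 g × 4/5 ÷ 28.35 g/oz ≈ 6.3 oz
diced celery: 2 tsp × 4/5 = 1.6 tsp
tomato paste: 3 tsp × 4/5 = 2.4 tsp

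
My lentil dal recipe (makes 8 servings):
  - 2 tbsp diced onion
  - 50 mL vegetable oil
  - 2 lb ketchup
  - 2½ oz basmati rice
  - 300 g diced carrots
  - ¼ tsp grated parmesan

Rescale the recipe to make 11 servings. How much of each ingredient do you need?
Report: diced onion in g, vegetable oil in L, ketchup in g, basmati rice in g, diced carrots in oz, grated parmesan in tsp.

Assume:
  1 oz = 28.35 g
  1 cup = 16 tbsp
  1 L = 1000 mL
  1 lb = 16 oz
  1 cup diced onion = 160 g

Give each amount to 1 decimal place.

Scaling factor: 11/8 = 1.375.
diced onion: 2 tbsp × 11/8 ÷ 16 tbsp/cup × 160 g/cup = 27.5 g
vegetable oil: 50 mL × 11/8 ÷ 1000 mL/L ≈ 0.1 L
ketchup: 2 lb × 11/8 × 16 oz/lb × 28.35 g/oz = 1247.4 g
basmati rice: 2.5 oz × 11/8 × 28.35 g/oz ≈ 97.5 g
diced carrots: 300 g × 11/8 ÷ 28.35 g/oz ≈ 14.6 oz
grated parmesan: 0.25 tsp × 11/8 ≈ 0.3 tsp

diced onion: 27.5 g; vegetable oil: 0.1 L; ketchup: 1247.4 g; basmati rice: 97.5 g; diced carrots: 14.6 oz; grated parmesan: 0.3 tsp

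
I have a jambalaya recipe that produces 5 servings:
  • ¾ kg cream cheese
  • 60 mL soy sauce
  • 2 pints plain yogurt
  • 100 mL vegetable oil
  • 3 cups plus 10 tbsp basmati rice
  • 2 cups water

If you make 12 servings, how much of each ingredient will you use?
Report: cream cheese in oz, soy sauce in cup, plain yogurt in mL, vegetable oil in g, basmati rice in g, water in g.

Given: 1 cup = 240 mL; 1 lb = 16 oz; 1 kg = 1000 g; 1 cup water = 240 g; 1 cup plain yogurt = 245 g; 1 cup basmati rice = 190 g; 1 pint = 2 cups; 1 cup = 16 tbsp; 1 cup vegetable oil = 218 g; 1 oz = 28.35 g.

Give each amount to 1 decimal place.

Scaling factor: 12/5 = 2.4.
cream cheese: 0.75 kg × 12/5 × 1000 g/kg ÷ 28.35 g/oz ≈ 63.5 oz
soy sauce: 60 mL × 12/5 ÷ 240 mL/cup = 0.6 cup
plain yogurt: 2 pint × 12/5 × 2 cup/pint × 240 mL/cup = 2304.0 mL
vegetable oil: 100 mL × 12/5 ÷ 240 mL/cup × 218 g/cup = 218.0 g
basmati rice: (3 cup + 10 tbsp = 3.625 cup) × 12/5 × 190 g/cup = 1653.0 g
water: 2 cup × 12/5 × 240 g/cup = 1152.0 g

cream cheese: 63.5 oz; soy sauce: 0.6 cup; plain yogurt: 2304.0 mL; vegetable oil: 218.0 g; basmati rice: 1653.0 g; water: 1152.0 g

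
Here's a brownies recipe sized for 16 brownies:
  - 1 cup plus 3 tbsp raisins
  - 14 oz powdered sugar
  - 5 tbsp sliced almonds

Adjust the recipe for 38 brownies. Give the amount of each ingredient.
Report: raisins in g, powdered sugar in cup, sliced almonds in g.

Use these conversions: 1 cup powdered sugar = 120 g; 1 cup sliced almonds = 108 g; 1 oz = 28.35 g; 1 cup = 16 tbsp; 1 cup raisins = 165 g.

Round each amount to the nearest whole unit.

Scaling factor: 38/16 = 19/8 = 2.375.
raisins: (1 cup + 3 tbsp = 1.1875 cup) × 19/8 × 165 g/cup ≈ 465 g
powdered sugar: 14 oz × 19/8 × 28.35 g/oz ÷ 120 g/cup ≈ 8 cup
sliced almonds: 5 tbsp × 19/8 ÷ 16 tbsp/cup × 108 g/cup ≈ 80 g

raisins: 465 g; powdered sugar: 8 cup; sliced almonds: 80 g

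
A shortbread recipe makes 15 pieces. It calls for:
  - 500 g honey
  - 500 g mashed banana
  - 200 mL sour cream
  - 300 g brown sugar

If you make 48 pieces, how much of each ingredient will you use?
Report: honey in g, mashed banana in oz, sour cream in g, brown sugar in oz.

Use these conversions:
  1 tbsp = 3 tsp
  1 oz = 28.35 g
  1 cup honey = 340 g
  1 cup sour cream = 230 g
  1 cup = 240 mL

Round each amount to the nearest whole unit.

honey: 1600 g; mashed banana: 56 oz; sour cream: 613 g; brown sugar: 34 oz

Scaling factor: 48/15 = 16/5 = 3.2.
honey: 500 g × 16/5 = 1600 g
mashed banana: 500 g × 16/5 ÷ 28.35 g/oz ≈ 56 oz
sour cream: 200 mL × 16/5 ÷ 240 mL/cup × 230 g/cup ≈ 613 g
brown sugar: 300 g × 16/5 ÷ 28.35 g/oz ≈ 34 oz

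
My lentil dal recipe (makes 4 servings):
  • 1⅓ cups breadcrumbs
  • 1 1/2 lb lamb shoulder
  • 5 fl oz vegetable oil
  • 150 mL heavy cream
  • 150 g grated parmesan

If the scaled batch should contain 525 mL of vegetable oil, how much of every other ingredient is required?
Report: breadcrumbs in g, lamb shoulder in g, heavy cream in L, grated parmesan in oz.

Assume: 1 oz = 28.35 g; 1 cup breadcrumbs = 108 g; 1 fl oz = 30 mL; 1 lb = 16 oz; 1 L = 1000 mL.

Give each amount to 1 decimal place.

breadcrumbs: 504.0 g; lamb shoulder: 2381.4 g; heavy cream: 0.5 L; grated parmesan: 18.5 oz

The original recipe has 150 mL of vegetable oil, so the scaling factor is 525 ÷ 150 = 7/2 = 3.5.
breadcrumbs: 4/3 cup × 7/2 × 108 g/cup = 504.0 g
lamb shoulder: 1.5 lb × 7/2 × 16 oz/lb × 28.35 g/oz = 2381.4 g
heavy cream: 150 mL × 7/2 ÷ 1000 mL/L ≈ 0.5 L
grated parmesan: 150 g × 7/2 ÷ 28.35 g/oz ≈ 18.5 oz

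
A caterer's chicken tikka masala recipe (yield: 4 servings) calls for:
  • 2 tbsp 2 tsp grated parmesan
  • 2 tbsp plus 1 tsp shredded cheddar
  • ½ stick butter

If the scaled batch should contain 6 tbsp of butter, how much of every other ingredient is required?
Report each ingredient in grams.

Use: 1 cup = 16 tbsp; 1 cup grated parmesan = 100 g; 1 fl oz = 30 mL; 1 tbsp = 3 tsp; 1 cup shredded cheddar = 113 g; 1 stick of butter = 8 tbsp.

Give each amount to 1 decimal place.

The original recipe has 4 tbsp of butter, so the scaling factor is 6 ÷ 4 = 3/2 = 1.5.
grated parmesan: (2 tbsp + 2 tsp = 8/3 tbsp) × 3/2 ÷ 16 tbsp/cup × 100 g/cup = 25.0 g
shredded cheddar: (2 tbsp + 1 tsp = 7/3 tbsp) × 3/2 ÷ 16 tbsp/cup × 113 g/cup ≈ 24.7 g

grated parmesan: 25.0 g; shredded cheddar: 24.7 g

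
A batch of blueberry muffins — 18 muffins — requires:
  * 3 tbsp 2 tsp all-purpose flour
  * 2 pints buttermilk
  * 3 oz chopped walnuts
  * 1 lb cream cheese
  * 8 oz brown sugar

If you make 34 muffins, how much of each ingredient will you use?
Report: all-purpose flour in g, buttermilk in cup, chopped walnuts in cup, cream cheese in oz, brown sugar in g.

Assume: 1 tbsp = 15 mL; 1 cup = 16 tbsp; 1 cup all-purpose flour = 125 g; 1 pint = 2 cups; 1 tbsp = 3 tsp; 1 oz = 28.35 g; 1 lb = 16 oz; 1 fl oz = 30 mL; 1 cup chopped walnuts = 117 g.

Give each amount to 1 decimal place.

Scaling factor: 34/18 = 17/9.
all-purpose flour: (3 tbsp + 2 tsp = 11/3 tbsp) × 17/9 ÷ 16 tbsp/cup × 125 g/cup ≈ 54.1 g
buttermilk: 2 pint × 17/9 × 2 cup/pint ≈ 7.6 cup
chopped walnuts: 3 oz × 17/9 × 28.35 g/oz ÷ 117 g/cup ≈ 1.4 cup
cream cheese: 1 lb × 17/9 × 16 oz/lb ≈ 30.2 oz
brown sugar: 8 oz × 17/9 × 28.35 g/oz = 428.4 g

all-purpose flour: 54.1 g; buttermilk: 7.6 cup; chopped walnuts: 1.4 cup; cream cheese: 30.2 oz; brown sugar: 428.4 g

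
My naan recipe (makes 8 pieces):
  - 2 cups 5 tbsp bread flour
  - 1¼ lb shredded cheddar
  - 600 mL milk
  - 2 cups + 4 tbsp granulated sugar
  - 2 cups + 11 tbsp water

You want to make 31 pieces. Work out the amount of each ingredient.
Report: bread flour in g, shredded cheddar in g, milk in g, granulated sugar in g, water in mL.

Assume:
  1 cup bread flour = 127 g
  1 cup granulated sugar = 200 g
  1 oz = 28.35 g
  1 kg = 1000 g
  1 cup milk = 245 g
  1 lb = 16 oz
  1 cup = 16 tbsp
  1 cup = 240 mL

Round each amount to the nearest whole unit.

Scaling factor: 31/8 = 3.875.
bread flour: (2 cup + 5 tbsp = 2.3125 cup) × 31/8 × 127 g/cup ≈ 1138 g
shredded cheddar: 1.25 lb × 31/8 × 16 oz/lb × 28.35 g/oz ≈ 2197 g
milk: 600 mL × 31/8 ÷ 240 mL/cup × 245 g/cup ≈ 2373 g
granulated sugar: (2 cup + 4 tbsp = 2.25 cup) × 31/8 × 200 g/cup ≈ 1744 g
water: (2 cup + 11 tbsp = 2.6875 cup) × 31/8 × 240 mL/cup ≈ 2499 mL

bread flour: 1138 g; shredded cheddar: 2197 g; milk: 2373 g; granulated sugar: 1744 g; water: 2499 mL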